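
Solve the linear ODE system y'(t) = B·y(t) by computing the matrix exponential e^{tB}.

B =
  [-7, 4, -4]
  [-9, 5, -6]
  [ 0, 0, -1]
e^{tB} =
  [-6*t*exp(-t) + exp(-t), 4*t*exp(-t), -4*t*exp(-t)]
  [-9*t*exp(-t), 6*t*exp(-t) + exp(-t), -6*t*exp(-t)]
  [0, 0, exp(-t)]

Strategy: write B = P · J · P⁻¹ where J is a Jordan canonical form, so e^{tB} = P · e^{tJ} · P⁻¹, and e^{tJ} can be computed block-by-block.

B has Jordan form
J =
  [-1,  1,  0]
  [ 0, -1,  0]
  [ 0,  0, -1]
(up to reordering of blocks).

Per-block formulas:
  For a 2×2 Jordan block J_2(-1): exp(t · J_2(-1)) = e^(-1t)·(I + t·N), where N is the 2×2 nilpotent shift.
  For a 1×1 block at λ = -1: exp(t · [-1]) = [e^(-1t)].

After assembling e^{tJ} and conjugating by P, we get:

e^{tB} =
  [-6*t*exp(-t) + exp(-t), 4*t*exp(-t), -4*t*exp(-t)]
  [-9*t*exp(-t), 6*t*exp(-t) + exp(-t), -6*t*exp(-t)]
  [0, 0, exp(-t)]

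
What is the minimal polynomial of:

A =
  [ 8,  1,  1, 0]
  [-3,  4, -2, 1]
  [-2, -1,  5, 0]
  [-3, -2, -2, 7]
x^3 - 18*x^2 + 108*x - 216

The characteristic polynomial is χ_A(x) = (x - 6)^4, so the eigenvalues are known. The minimal polynomial is
  m_A(x) = Π_λ (x − λ)^{k_λ}
where k_λ is the size of the *largest* Jordan block for λ (equivalently, the smallest k with (A − λI)^k v = 0 for every generalised eigenvector v of λ).

  λ = 6: largest Jordan block has size 3, contributing (x − 6)^3

So m_A(x) = (x - 6)^3 = x^3 - 18*x^2 + 108*x - 216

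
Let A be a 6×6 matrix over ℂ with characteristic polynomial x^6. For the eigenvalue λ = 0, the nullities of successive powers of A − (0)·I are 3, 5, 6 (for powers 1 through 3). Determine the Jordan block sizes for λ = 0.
Block sizes for λ = 0: [3, 2, 1]

From the dimensions of kernels of powers, the number of Jordan blocks of size at least j is d_j − d_{j−1} where d_j = dim ker(N^j) (with d_0 = 0). Computing the differences gives [3, 2, 1].
The number of blocks of size exactly k is (#blocks of size ≥ k) − (#blocks of size ≥ k + 1), so the partition is: 1 block(s) of size 1, 1 block(s) of size 2, 1 block(s) of size 3.
In nonincreasing order the block sizes are [3, 2, 1].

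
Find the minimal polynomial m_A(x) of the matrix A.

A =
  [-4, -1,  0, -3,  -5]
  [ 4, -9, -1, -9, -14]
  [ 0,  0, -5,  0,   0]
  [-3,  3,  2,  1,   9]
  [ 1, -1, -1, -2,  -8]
x^3 + 15*x^2 + 75*x + 125

The characteristic polynomial is χ_A(x) = (x + 5)^5, so the eigenvalues are known. The minimal polynomial is
  m_A(x) = Π_λ (x − λ)^{k_λ}
where k_λ is the size of the *largest* Jordan block for λ (equivalently, the smallest k with (A − λI)^k v = 0 for every generalised eigenvector v of λ).

  λ = -5: largest Jordan block has size 3, contributing (x + 5)^3

So m_A(x) = (x + 5)^3 = x^3 + 15*x^2 + 75*x + 125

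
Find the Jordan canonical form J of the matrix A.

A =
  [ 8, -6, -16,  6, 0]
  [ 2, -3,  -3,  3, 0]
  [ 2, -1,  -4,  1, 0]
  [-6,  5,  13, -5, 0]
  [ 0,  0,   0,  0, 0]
J_1(-4) ⊕ J_3(0) ⊕ J_1(0)

The characteristic polynomial is
  det(x·I − A) = x^5 + 4*x^4 = x^4*(x + 4)

Eigenvalues and multiplicities (the geometric multiplicity of λ is n − rank(A − λI), which equals the number of Jordan blocks for λ):
  λ = -4: algebraic multiplicity = 1, geometric multiplicity = 1
  λ = 0: algebraic multiplicity = 4, geometric multiplicity = 2

Determining the block sizes for each eigenvalue:
  λ = -4: one block (gm = 1), so the single block has size am = 1 → block sizes [1]
  λ = 0: with am = 4 and gm = 2, the partition is not yet determined (e.g. several partitions of 4 into 2 parts exist). Let N = A − (0)·I. Computing rank(N^1) = 3, rank(N^2) = 2, rank(N^3) = 1; the number of blocks of size ≥ j is rank(N^{j−1}) − rank(N^j), giving [2, 1, 1]. So we have 1 block(s) of size 3, 1 block(s) of size 1 → block sizes [3, 1]

Assembling the blocks gives a Jordan form
J =
  [-4, 0, 0, 0, 0]
  [ 0, 0, 1, 0, 0]
  [ 0, 0, 0, 1, 0]
  [ 0, 0, 0, 0, 0]
  [ 0, 0, 0, 0, 0]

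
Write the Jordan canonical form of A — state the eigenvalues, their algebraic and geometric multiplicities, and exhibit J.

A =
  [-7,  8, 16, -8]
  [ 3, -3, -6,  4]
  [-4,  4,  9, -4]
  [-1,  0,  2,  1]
J_1(-3) ⊕ J_2(1) ⊕ J_1(1)

The characteristic polynomial is
  det(x·I − A) = x^4 - 6*x^2 + 8*x - 3 = (x - 1)^3*(x + 3)

Eigenvalues and multiplicities (the geometric multiplicity of λ is n − rank(A − λI), which equals the number of Jordan blocks for λ):
  λ = -3: algebraic multiplicity = 1, geometric multiplicity = 1
  λ = 1: algebraic multiplicity = 3, geometric multiplicity = 2

Determining the block sizes for each eigenvalue:
  λ = -3: one block (gm = 1), so the single block has size am = 1 → block sizes [1]
  λ = 1: 2 blocks summing to 3 forces exactly one block of size 2 and the rest size 1 → block sizes [2, 1]

Assembling the blocks gives a Jordan form
J =
  [-3, 0, 0, 0]
  [ 0, 1, 1, 0]
  [ 0, 0, 1, 0]
  [ 0, 0, 0, 1]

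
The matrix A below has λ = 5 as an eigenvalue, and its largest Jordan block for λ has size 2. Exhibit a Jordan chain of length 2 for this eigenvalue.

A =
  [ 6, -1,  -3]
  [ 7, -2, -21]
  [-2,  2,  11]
A Jordan chain for λ = 5 of length 2:
v_1 = (1, 7, -2)ᵀ
v_2 = (1, 0, 0)ᵀ

Let N = A − (5)·I. We want v_2 with N^2 v_2 = 0 but N^1 v_2 ≠ 0; then v_{j-1} := N · v_j for j = 2, …, 2.

Pick v_2 = (1, 0, 0)ᵀ.
Then v_1 = N · v_2 = (1, 7, -2)ᵀ.

Sanity check: (A − (5)·I) v_1 = (0, 0, 0)ᵀ = 0. ✓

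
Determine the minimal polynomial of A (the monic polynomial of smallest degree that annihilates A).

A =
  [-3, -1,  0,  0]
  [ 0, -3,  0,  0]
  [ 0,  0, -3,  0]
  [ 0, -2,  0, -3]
x^2 + 6*x + 9

The characteristic polynomial is χ_A(x) = (x + 3)^4, so the eigenvalues are known. The minimal polynomial is
  m_A(x) = Π_λ (x − λ)^{k_λ}
where k_λ is the size of the *largest* Jordan block for λ (equivalently, the smallest k with (A − λI)^k v = 0 for every generalised eigenvector v of λ).

  λ = -3: largest Jordan block has size 2, contributing (x + 3)^2

So m_A(x) = (x + 3)^2 = x^2 + 6*x + 9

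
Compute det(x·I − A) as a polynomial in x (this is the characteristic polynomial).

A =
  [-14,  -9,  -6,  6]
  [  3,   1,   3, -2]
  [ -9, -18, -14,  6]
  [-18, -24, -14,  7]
x^4 + 20*x^3 + 150*x^2 + 500*x + 625

Expanding det(x·I − A) (e.g. by cofactor expansion or by noting that A is similar to its Jordan form J, which has the same characteristic polynomial as A) gives
  χ_A(x) = x^4 + 20*x^3 + 150*x^2 + 500*x + 625
which factors as (x + 5)^4. The eigenvalues (with algebraic multiplicities) are λ = -5 with multiplicity 4.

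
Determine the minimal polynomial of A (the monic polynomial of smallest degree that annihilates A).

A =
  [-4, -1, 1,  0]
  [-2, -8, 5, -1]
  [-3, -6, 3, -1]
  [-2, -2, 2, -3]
x^3 + 9*x^2 + 27*x + 27

The characteristic polynomial is χ_A(x) = (x + 3)^4, so the eigenvalues are known. The minimal polynomial is
  m_A(x) = Π_λ (x − λ)^{k_λ}
where k_λ is the size of the *largest* Jordan block for λ (equivalently, the smallest k with (A − λI)^k v = 0 for every generalised eigenvector v of λ).

  λ = -3: largest Jordan block has size 3, contributing (x + 3)^3

So m_A(x) = (x + 3)^3 = x^3 + 9*x^2 + 27*x + 27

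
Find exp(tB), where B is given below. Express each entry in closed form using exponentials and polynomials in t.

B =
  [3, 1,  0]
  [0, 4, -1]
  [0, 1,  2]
e^{tB} =
  [exp(3*t), t^2*exp(3*t)/2 + t*exp(3*t), -t^2*exp(3*t)/2]
  [0, t*exp(3*t) + exp(3*t), -t*exp(3*t)]
  [0, t*exp(3*t), -t*exp(3*t) + exp(3*t)]

Strategy: write B = P · J · P⁻¹ where J is a Jordan canonical form, so e^{tB} = P · e^{tJ} · P⁻¹, and e^{tJ} can be computed block-by-block.

B has Jordan form
J =
  [3, 1, 0]
  [0, 3, 1]
  [0, 0, 3]
(up to reordering of blocks).

Per-block formulas:
  For a 3×3 Jordan block J_3(3): exp(t · J_3(3)) = e^(3t)·(I + t·N + (t^2/2)·N^2), where N is the 3×3 nilpotent shift.

After assembling e^{tJ} and conjugating by P, we get:

e^{tB} =
  [exp(3*t), t^2*exp(3*t)/2 + t*exp(3*t), -t^2*exp(3*t)/2]
  [0, t*exp(3*t) + exp(3*t), -t*exp(3*t)]
  [0, t*exp(3*t), -t*exp(3*t) + exp(3*t)]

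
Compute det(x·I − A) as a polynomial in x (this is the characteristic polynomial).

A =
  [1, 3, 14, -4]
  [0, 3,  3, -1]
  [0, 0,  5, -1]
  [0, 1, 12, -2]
x^4 - 7*x^3 + 18*x^2 - 20*x + 8

Expanding det(x·I − A) (e.g. by cofactor expansion or by noting that A is similar to its Jordan form J, which has the same characteristic polynomial as A) gives
  χ_A(x) = x^4 - 7*x^3 + 18*x^2 - 20*x + 8
which factors as (x - 2)^3*(x - 1). The eigenvalues (with algebraic multiplicities) are λ = 1 with multiplicity 1, λ = 2 with multiplicity 3.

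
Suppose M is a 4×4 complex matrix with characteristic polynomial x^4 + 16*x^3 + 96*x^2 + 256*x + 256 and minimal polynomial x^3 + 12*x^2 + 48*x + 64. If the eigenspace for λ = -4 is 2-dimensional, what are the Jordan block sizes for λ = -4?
Block sizes for λ = -4: [3, 1]

Step 1 — from the characteristic polynomial, algebraic multiplicity of λ = -4 is 4. From dim ker(M − (-4)·I) = 2, there are exactly 2 Jordan blocks for λ = -4.
Step 2 — from the minimal polynomial, the factor (x + 4)^3 tells us the largest block for λ = -4 has size 3.
Step 3 — with total size 4, 2 blocks, and largest block 3, the block sizes (in nonincreasing order) are [3, 1].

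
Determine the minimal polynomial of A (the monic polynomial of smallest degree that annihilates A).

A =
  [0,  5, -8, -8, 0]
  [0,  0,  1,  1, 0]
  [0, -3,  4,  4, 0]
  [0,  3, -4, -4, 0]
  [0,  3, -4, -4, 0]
x^3

The characteristic polynomial is χ_A(x) = x^5, so the eigenvalues are known. The minimal polynomial is
  m_A(x) = Π_λ (x − λ)^{k_λ}
where k_λ is the size of the *largest* Jordan block for λ (equivalently, the smallest k with (A − λI)^k v = 0 for every generalised eigenvector v of λ).

  λ = 0: largest Jordan block has size 3, contributing (x − 0)^3

So m_A(x) = x^3 = x^3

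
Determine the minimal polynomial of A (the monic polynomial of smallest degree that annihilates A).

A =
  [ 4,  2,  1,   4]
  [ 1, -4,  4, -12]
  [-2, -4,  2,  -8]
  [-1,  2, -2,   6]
x^3 - 6*x^2 + 12*x - 8

The characteristic polynomial is χ_A(x) = (x - 2)^4, so the eigenvalues are known. The minimal polynomial is
  m_A(x) = Π_λ (x − λ)^{k_λ}
where k_λ is the size of the *largest* Jordan block for λ (equivalently, the smallest k with (A − λI)^k v = 0 for every generalised eigenvector v of λ).

  λ = 2: largest Jordan block has size 3, contributing (x − 2)^3

So m_A(x) = (x - 2)^3 = x^3 - 6*x^2 + 12*x - 8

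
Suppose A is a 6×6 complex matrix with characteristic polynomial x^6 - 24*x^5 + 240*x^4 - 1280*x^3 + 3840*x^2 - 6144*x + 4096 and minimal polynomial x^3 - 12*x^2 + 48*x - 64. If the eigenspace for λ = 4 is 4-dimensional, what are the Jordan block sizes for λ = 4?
Block sizes for λ = 4: [3, 1, 1, 1]

Step 1 — from the characteristic polynomial, algebraic multiplicity of λ = 4 is 6. From dim ker(A − (4)·I) = 4, there are exactly 4 Jordan blocks for λ = 4.
Step 2 — from the minimal polynomial, the factor (x − 4)^3 tells us the largest block for λ = 4 has size 3.
Step 3 — with total size 6, 4 blocks, and largest block 3, the block sizes (in nonincreasing order) are [3, 1, 1, 1].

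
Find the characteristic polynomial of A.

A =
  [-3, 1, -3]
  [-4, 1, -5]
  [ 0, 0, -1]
x^3 + 3*x^2 + 3*x + 1

Expanding det(x·I − A) (e.g. by cofactor expansion or by noting that A is similar to its Jordan form J, which has the same characteristic polynomial as A) gives
  χ_A(x) = x^3 + 3*x^2 + 3*x + 1
which factors as (x + 1)^3. The eigenvalues (with algebraic multiplicities) are λ = -1 with multiplicity 3.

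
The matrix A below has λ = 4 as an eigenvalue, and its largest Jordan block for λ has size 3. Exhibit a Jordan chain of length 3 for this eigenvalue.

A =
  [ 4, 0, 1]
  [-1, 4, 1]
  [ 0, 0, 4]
A Jordan chain for λ = 4 of length 3:
v_1 = (0, -1, 0)ᵀ
v_2 = (1, 1, 0)ᵀ
v_3 = (0, 0, 1)ᵀ

Let N = A − (4)·I. We want v_3 with N^3 v_3 = 0 but N^2 v_3 ≠ 0; then v_{j-1} := N · v_j for j = 3, …, 2.

Pick v_3 = (0, 0, 1)ᵀ.
Then v_2 = N · v_3 = (1, 1, 0)ᵀ.
Then v_1 = N · v_2 = (0, -1, 0)ᵀ.

Sanity check: (A − (4)·I) v_1 = (0, 0, 0)ᵀ = 0. ✓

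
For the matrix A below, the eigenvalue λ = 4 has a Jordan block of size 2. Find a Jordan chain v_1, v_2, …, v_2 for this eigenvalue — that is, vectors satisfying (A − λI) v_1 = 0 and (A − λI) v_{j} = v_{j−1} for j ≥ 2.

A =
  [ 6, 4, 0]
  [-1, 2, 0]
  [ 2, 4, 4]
A Jordan chain for λ = 4 of length 2:
v_1 = (2, -1, 2)ᵀ
v_2 = (1, 0, 0)ᵀ

Let N = A − (4)·I. We want v_2 with N^2 v_2 = 0 but N^1 v_2 ≠ 0; then v_{j-1} := N · v_j for j = 2, …, 2.

Pick v_2 = (1, 0, 0)ᵀ.
Then v_1 = N · v_2 = (2, -1, 2)ᵀ.

Sanity check: (A − (4)·I) v_1 = (0, 0, 0)ᵀ = 0. ✓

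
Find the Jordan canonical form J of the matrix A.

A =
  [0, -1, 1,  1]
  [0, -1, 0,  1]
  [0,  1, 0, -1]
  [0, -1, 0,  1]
J_3(0) ⊕ J_1(0)

The characteristic polynomial is
  det(x·I − A) = x^4

Eigenvalues and multiplicities (the geometric multiplicity of λ is n − rank(A − λI), which equals the number of Jordan blocks for λ):
  λ = 0: algebraic multiplicity = 4, geometric multiplicity = 2

Determining the block sizes for each eigenvalue:
  λ = 0: with am = 4 and gm = 2, the partition is not yet determined (e.g. several partitions of 4 into 2 parts exist). Let N = A − (0)·I. Computing rank(N^1) = 2, rank(N^2) = 1, rank(N^3) = 0; the number of blocks of size ≥ j is rank(N^{j−1}) − rank(N^j), giving [2, 1, 1]. So we have 1 block(s) of size 3, 1 block(s) of size 1 → block sizes [3, 1]

Assembling the blocks gives a Jordan form
J =
  [0, 1, 0, 0]
  [0, 0, 1, 0]
  [0, 0, 0, 0]
  [0, 0, 0, 0]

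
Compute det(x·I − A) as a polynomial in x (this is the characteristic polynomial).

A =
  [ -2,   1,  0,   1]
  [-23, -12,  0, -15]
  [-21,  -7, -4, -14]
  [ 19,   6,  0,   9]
x^4 + 9*x^3 + 12*x^2 - 80*x - 192

Expanding det(x·I − A) (e.g. by cofactor expansion or by noting that A is similar to its Jordan form J, which has the same characteristic polynomial as A) gives
  χ_A(x) = x^4 + 9*x^3 + 12*x^2 - 80*x - 192
which factors as (x - 3)*(x + 4)^3. The eigenvalues (with algebraic multiplicities) are λ = -4 with multiplicity 3, λ = 3 with multiplicity 1.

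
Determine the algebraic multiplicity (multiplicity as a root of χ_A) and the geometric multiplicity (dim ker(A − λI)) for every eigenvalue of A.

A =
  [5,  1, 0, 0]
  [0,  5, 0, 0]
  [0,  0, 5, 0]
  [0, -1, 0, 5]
λ = 5: alg = 4, geom = 3

Step 1 — factor the characteristic polynomial to read off the algebraic multiplicities:
  χ_A(x) = (x - 5)^4

Step 2 — compute geometric multiplicities via the rank-nullity identity g(λ) = n − rank(A − λI):
  rank(A − (5)·I) = 1, so dim ker(A − (5)·I) = n − 1 = 3

Summary:
  λ = 5: algebraic multiplicity = 4, geometric multiplicity = 3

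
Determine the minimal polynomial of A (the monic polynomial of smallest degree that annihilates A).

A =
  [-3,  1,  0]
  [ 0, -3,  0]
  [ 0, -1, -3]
x^2 + 6*x + 9

The characteristic polynomial is χ_A(x) = (x + 3)^3, so the eigenvalues are known. The minimal polynomial is
  m_A(x) = Π_λ (x − λ)^{k_λ}
where k_λ is the size of the *largest* Jordan block for λ (equivalently, the smallest k with (A − λI)^k v = 0 for every generalised eigenvector v of λ).

  λ = -3: largest Jordan block has size 2, contributing (x + 3)^2

So m_A(x) = (x + 3)^2 = x^2 + 6*x + 9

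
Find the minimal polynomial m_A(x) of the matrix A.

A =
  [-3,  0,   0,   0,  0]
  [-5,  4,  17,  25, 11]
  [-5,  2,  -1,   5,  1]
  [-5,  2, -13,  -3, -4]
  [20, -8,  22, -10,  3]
x^3 - x^2 - 8*x + 12

The characteristic polynomial is χ_A(x) = (x - 2)^3*(x + 3)^2, so the eigenvalues are known. The minimal polynomial is
  m_A(x) = Π_λ (x − λ)^{k_λ}
where k_λ is the size of the *largest* Jordan block for λ (equivalently, the smallest k with (A − λI)^k v = 0 for every generalised eigenvector v of λ).

  λ = -3: largest Jordan block has size 1, contributing (x + 3)
  λ = 2: largest Jordan block has size 2, contributing (x − 2)^2

So m_A(x) = (x - 2)^2*(x + 3) = x^3 - x^2 - 8*x + 12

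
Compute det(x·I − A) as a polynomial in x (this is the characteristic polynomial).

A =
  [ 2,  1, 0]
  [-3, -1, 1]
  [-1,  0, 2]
x^3 - 3*x^2 + 3*x - 1

Expanding det(x·I − A) (e.g. by cofactor expansion or by noting that A is similar to its Jordan form J, which has the same characteristic polynomial as A) gives
  χ_A(x) = x^3 - 3*x^2 + 3*x - 1
which factors as (x - 1)^3. The eigenvalues (with algebraic multiplicities) are λ = 1 with multiplicity 3.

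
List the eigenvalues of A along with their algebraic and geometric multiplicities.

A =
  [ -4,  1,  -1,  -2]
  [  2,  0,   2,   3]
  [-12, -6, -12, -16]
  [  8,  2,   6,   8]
λ = -2: alg = 4, geom = 2

Step 1 — factor the characteristic polynomial to read off the algebraic multiplicities:
  χ_A(x) = (x + 2)^4

Step 2 — compute geometric multiplicities via the rank-nullity identity g(λ) = n − rank(A − λI):
  rank(A − (-2)·I) = 2, so dim ker(A − (-2)·I) = n − 2 = 2

Summary:
  λ = -2: algebraic multiplicity = 4, geometric multiplicity = 2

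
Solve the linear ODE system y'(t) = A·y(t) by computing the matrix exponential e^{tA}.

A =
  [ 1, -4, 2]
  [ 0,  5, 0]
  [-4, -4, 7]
e^{tA} =
  [-exp(5*t) + 2*exp(3*t), -2*exp(5*t) + 2*exp(3*t), exp(5*t) - exp(3*t)]
  [0, exp(5*t), 0]
  [-2*exp(5*t) + 2*exp(3*t), -2*exp(5*t) + 2*exp(3*t), 2*exp(5*t) - exp(3*t)]

Strategy: write A = P · J · P⁻¹ where J is a Jordan canonical form, so e^{tA} = P · e^{tJ} · P⁻¹, and e^{tJ} can be computed block-by-block.

A has Jordan form
J =
  [3, 0, 0]
  [0, 5, 0]
  [0, 0, 5]
(up to reordering of blocks).

Per-block formulas:
  For a 1×1 block at λ = 5: exp(t · [5]) = [e^(5t)].
  For a 1×1 block at λ = 3: exp(t · [3]) = [e^(3t)].

After assembling e^{tJ} and conjugating by P, we get:

e^{tA} =
  [-exp(5*t) + 2*exp(3*t), -2*exp(5*t) + 2*exp(3*t), exp(5*t) - exp(3*t)]
  [0, exp(5*t), 0]
  [-2*exp(5*t) + 2*exp(3*t), -2*exp(5*t) + 2*exp(3*t), 2*exp(5*t) - exp(3*t)]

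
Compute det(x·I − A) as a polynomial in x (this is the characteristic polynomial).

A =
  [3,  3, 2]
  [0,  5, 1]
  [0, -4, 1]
x^3 - 9*x^2 + 27*x - 27

Expanding det(x·I − A) (e.g. by cofactor expansion or by noting that A is similar to its Jordan form J, which has the same characteristic polynomial as A) gives
  χ_A(x) = x^3 - 9*x^2 + 27*x - 27
which factors as (x - 3)^3. The eigenvalues (with algebraic multiplicities) are λ = 3 with multiplicity 3.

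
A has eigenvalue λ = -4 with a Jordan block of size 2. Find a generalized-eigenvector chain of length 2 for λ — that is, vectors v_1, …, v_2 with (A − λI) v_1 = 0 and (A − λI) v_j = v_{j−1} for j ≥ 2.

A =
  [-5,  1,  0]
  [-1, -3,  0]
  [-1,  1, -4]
A Jordan chain for λ = -4 of length 2:
v_1 = (-1, -1, -1)ᵀ
v_2 = (1, 0, 0)ᵀ

Let N = A − (-4)·I. We want v_2 with N^2 v_2 = 0 but N^1 v_2 ≠ 0; then v_{j-1} := N · v_j for j = 2, …, 2.

Pick v_2 = (1, 0, 0)ᵀ.
Then v_1 = N · v_2 = (-1, -1, -1)ᵀ.

Sanity check: (A − (-4)·I) v_1 = (0, 0, 0)ᵀ = 0. ✓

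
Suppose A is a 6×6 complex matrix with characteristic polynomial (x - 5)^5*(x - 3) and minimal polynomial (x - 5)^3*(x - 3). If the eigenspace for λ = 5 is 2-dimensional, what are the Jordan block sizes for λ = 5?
Block sizes for λ = 5: [3, 2]

Step 1 — from the characteristic polynomial, algebraic multiplicity of λ = 5 is 5. From dim ker(A − (5)·I) = 2, there are exactly 2 Jordan blocks for λ = 5.
Step 2 — from the minimal polynomial, the factor (x − 5)^3 tells us the largest block for λ = 5 has size 3.
Step 3 — with total size 5, 2 blocks, and largest block 3, the block sizes (in nonincreasing order) are [3, 2].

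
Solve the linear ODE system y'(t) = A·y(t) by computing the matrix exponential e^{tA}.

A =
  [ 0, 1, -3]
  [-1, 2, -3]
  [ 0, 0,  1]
e^{tA} =
  [-t*exp(t) + exp(t), t*exp(t), -3*t*exp(t)]
  [-t*exp(t), t*exp(t) + exp(t), -3*t*exp(t)]
  [0, 0, exp(t)]

Strategy: write A = P · J · P⁻¹ where J is a Jordan canonical form, so e^{tA} = P · e^{tJ} · P⁻¹, and e^{tJ} can be computed block-by-block.

A has Jordan form
J =
  [1, 1, 0]
  [0, 1, 0]
  [0, 0, 1]
(up to reordering of blocks).

Per-block formulas:
  For a 2×2 Jordan block J_2(1): exp(t · J_2(1)) = e^(1t)·(I + t·N), where N is the 2×2 nilpotent shift.
  For a 1×1 block at λ = 1: exp(t · [1]) = [e^(1t)].

After assembling e^{tJ} and conjugating by P, we get:

e^{tA} =
  [-t*exp(t) + exp(t), t*exp(t), -3*t*exp(t)]
  [-t*exp(t), t*exp(t) + exp(t), -3*t*exp(t)]
  [0, 0, exp(t)]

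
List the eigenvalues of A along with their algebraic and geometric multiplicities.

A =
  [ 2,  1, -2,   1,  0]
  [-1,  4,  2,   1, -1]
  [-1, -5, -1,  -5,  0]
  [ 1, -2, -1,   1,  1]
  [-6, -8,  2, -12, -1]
λ = 1: alg = 5, geom = 2

Step 1 — factor the characteristic polynomial to read off the algebraic multiplicities:
  χ_A(x) = (x - 1)^5

Step 2 — compute geometric multiplicities via the rank-nullity identity g(λ) = n − rank(A − λI):
  rank(A − (1)·I) = 3, so dim ker(A − (1)·I) = n − 3 = 2

Summary:
  λ = 1: algebraic multiplicity = 5, geometric multiplicity = 2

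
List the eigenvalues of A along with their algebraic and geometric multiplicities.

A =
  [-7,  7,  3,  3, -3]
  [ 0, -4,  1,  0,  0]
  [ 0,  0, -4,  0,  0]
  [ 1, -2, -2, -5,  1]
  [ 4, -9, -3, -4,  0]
λ = -4: alg = 5, geom = 2

Step 1 — factor the characteristic polynomial to read off the algebraic multiplicities:
  χ_A(x) = (x + 4)^5

Step 2 — compute geometric multiplicities via the rank-nullity identity g(λ) = n − rank(A − λI):
  rank(A − (-4)·I) = 3, so dim ker(A − (-4)·I) = n − 3 = 2

Summary:
  λ = -4: algebraic multiplicity = 5, geometric multiplicity = 2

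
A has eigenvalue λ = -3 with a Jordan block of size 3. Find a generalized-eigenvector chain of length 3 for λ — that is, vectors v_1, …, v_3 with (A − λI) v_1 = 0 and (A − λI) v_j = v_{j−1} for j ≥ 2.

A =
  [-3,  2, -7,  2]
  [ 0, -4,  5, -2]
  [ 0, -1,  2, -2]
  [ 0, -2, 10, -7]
A Jordan chain for λ = -3 of length 3:
v_1 = (1, 0, 0, 0)ᵀ
v_2 = (2, -1, -1, -2)ᵀ
v_3 = (0, 1, 0, 0)ᵀ

Let N = A − (-3)·I. We want v_3 with N^3 v_3 = 0 but N^2 v_3 ≠ 0; then v_{j-1} := N · v_j for j = 3, …, 2.

Pick v_3 = (0, 1, 0, 0)ᵀ.
Then v_2 = N · v_3 = (2, -1, -1, -2)ᵀ.
Then v_1 = N · v_2 = (1, 0, 0, 0)ᵀ.

Sanity check: (A − (-3)·I) v_1 = (0, 0, 0, 0)ᵀ = 0. ✓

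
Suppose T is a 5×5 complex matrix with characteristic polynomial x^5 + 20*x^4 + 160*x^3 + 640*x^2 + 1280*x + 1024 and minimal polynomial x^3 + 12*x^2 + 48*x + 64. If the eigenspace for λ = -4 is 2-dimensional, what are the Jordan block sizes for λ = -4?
Block sizes for λ = -4: [3, 2]

Step 1 — from the characteristic polynomial, algebraic multiplicity of λ = -4 is 5. From dim ker(T − (-4)·I) = 2, there are exactly 2 Jordan blocks for λ = -4.
Step 2 — from the minimal polynomial, the factor (x + 4)^3 tells us the largest block for λ = -4 has size 3.
Step 3 — with total size 5, 2 blocks, and largest block 3, the block sizes (in nonincreasing order) are [3, 2].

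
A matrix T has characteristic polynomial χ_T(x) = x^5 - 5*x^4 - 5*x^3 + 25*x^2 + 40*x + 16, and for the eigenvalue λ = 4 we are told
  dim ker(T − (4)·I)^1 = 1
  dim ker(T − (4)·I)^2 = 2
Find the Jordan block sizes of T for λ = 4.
Block sizes for λ = 4: [2]

From the dimensions of kernels of powers, the number of Jordan blocks of size at least j is d_j − d_{j−1} where d_j = dim ker(N^j) (with d_0 = 0). Computing the differences gives [1, 1].
The number of blocks of size exactly k is (#blocks of size ≥ k) − (#blocks of size ≥ k + 1), so the partition is: 1 block(s) of size 2.
In nonincreasing order the block sizes are [2].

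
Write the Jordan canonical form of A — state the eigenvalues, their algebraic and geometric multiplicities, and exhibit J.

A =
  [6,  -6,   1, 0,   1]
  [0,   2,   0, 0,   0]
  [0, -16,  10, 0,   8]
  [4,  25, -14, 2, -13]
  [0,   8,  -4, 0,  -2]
J_2(2) ⊕ J_1(2) ⊕ J_2(6)

The characteristic polynomial is
  det(x·I − A) = x^5 - 18*x^4 + 120*x^3 - 368*x^2 + 528*x - 288 = (x - 6)^2*(x - 2)^3

Eigenvalues and multiplicities (the geometric multiplicity of λ is n − rank(A − λI), which equals the number of Jordan blocks for λ):
  λ = 2: algebraic multiplicity = 3, geometric multiplicity = 2
  λ = 6: algebraic multiplicity = 2, geometric multiplicity = 1

Determining the block sizes for each eigenvalue:
  λ = 2: 2 blocks summing to 3 forces exactly one block of size 2 and the rest size 1 → block sizes [2, 1]
  λ = 6: one block (gm = 1), so the single block has size am = 2 → block sizes [2]

Assembling the blocks gives a Jordan form
J =
  [2, 1, 0, 0, 0]
  [0, 2, 0, 0, 0]
  [0, 0, 2, 0, 0]
  [0, 0, 0, 6, 1]
  [0, 0, 0, 0, 6]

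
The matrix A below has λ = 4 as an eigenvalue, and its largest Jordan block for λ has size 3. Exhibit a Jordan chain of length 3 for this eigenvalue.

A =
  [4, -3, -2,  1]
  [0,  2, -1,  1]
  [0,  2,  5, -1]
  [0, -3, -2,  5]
A Jordan chain for λ = 4 of length 3:
v_1 = (-1, -1, 1, -1)ᵀ
v_2 = (-3, -2, 2, -3)ᵀ
v_3 = (0, 1, 0, 0)ᵀ

Let N = A − (4)·I. We want v_3 with N^3 v_3 = 0 but N^2 v_3 ≠ 0; then v_{j-1} := N · v_j for j = 3, …, 2.

Pick v_3 = (0, 1, 0, 0)ᵀ.
Then v_2 = N · v_3 = (-3, -2, 2, -3)ᵀ.
Then v_1 = N · v_2 = (-1, -1, 1, -1)ᵀ.

Sanity check: (A − (4)·I) v_1 = (0, 0, 0, 0)ᵀ = 0. ✓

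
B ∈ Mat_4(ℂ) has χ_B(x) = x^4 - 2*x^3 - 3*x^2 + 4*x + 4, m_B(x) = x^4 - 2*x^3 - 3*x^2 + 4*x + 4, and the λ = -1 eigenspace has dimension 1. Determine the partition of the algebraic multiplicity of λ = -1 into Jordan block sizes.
Block sizes for λ = -1: [2]

Step 1 — from the characteristic polynomial, algebraic multiplicity of λ = -1 is 2. From dim ker(B − (-1)·I) = 1, there are exactly 1 Jordan blocks for λ = -1.
Step 2 — from the minimal polynomial, the factor (x + 1)^2 tells us the largest block for λ = -1 has size 2.
Step 3 — with total size 2, 1 blocks, and largest block 2, the block sizes (in nonincreasing order) are [2].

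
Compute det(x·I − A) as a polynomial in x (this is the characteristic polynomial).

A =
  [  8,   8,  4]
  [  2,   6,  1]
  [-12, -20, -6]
x^3 - 8*x^2 + 16*x

Expanding det(x·I − A) (e.g. by cofactor expansion or by noting that A is similar to its Jordan form J, which has the same characteristic polynomial as A) gives
  χ_A(x) = x^3 - 8*x^2 + 16*x
which factors as x*(x - 4)^2. The eigenvalues (with algebraic multiplicities) are λ = 0 with multiplicity 1, λ = 4 with multiplicity 2.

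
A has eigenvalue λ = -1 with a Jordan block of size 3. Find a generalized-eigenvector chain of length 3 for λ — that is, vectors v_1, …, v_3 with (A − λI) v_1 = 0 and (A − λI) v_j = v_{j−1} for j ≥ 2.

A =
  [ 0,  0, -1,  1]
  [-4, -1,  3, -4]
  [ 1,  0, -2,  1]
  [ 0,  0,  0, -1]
A Jordan chain for λ = -1 of length 3:
v_1 = (0, -1, 0, 0)ᵀ
v_2 = (1, -4, 1, 0)ᵀ
v_3 = (1, 0, 0, 0)ᵀ

Let N = A − (-1)·I. We want v_3 with N^3 v_3 = 0 but N^2 v_3 ≠ 0; then v_{j-1} := N · v_j for j = 3, …, 2.

Pick v_3 = (1, 0, 0, 0)ᵀ.
Then v_2 = N · v_3 = (1, -4, 1, 0)ᵀ.
Then v_1 = N · v_2 = (0, -1, 0, 0)ᵀ.

Sanity check: (A − (-1)·I) v_1 = (0, 0, 0, 0)ᵀ = 0. ✓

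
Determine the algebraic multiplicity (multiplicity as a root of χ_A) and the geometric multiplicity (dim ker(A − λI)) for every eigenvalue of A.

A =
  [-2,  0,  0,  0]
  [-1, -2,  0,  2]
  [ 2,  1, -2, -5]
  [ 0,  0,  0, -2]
λ = -2: alg = 4, geom = 2

Step 1 — factor the characteristic polynomial to read off the algebraic multiplicities:
  χ_A(x) = (x + 2)^4

Step 2 — compute geometric multiplicities via the rank-nullity identity g(λ) = n − rank(A − λI):
  rank(A − (-2)·I) = 2, so dim ker(A − (-2)·I) = n − 2 = 2

Summary:
  λ = -2: algebraic multiplicity = 4, geometric multiplicity = 2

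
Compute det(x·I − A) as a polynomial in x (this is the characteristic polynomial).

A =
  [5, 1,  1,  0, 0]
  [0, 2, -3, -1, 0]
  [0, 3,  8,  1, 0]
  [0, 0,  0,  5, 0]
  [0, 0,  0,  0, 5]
x^5 - 25*x^4 + 250*x^3 - 1250*x^2 + 3125*x - 3125

Expanding det(x·I − A) (e.g. by cofactor expansion or by noting that A is similar to its Jordan form J, which has the same characteristic polynomial as A) gives
  χ_A(x) = x^5 - 25*x^4 + 250*x^3 - 1250*x^2 + 3125*x - 3125
which factors as (x - 5)^5. The eigenvalues (with algebraic multiplicities) are λ = 5 with multiplicity 5.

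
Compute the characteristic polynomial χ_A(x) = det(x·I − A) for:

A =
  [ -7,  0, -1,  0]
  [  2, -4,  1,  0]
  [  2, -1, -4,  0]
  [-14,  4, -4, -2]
x^4 + 17*x^3 + 105*x^2 + 275*x + 250

Expanding det(x·I − A) (e.g. by cofactor expansion or by noting that A is similar to its Jordan form J, which has the same characteristic polynomial as A) gives
  χ_A(x) = x^4 + 17*x^3 + 105*x^2 + 275*x + 250
which factors as (x + 2)*(x + 5)^3. The eigenvalues (with algebraic multiplicities) are λ = -5 with multiplicity 3, λ = -2 with multiplicity 1.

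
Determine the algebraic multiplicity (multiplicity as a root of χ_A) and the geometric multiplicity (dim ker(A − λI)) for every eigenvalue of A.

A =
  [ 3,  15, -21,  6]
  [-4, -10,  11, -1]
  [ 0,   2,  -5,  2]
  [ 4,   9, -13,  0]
λ = -3: alg = 4, geom = 2

Step 1 — factor the characteristic polynomial to read off the algebraic multiplicities:
  χ_A(x) = (x + 3)^4

Step 2 — compute geometric multiplicities via the rank-nullity identity g(λ) = n − rank(A − λI):
  rank(A − (-3)·I) = 2, so dim ker(A − (-3)·I) = n − 2 = 2

Summary:
  λ = -3: algebraic multiplicity = 4, geometric multiplicity = 2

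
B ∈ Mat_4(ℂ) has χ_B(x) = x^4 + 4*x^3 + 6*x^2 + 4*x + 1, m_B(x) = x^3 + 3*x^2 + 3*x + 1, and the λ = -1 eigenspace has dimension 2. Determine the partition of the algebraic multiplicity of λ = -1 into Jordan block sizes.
Block sizes for λ = -1: [3, 1]

Step 1 — from the characteristic polynomial, algebraic multiplicity of λ = -1 is 4. From dim ker(B − (-1)·I) = 2, there are exactly 2 Jordan blocks for λ = -1.
Step 2 — from the minimal polynomial, the factor (x + 1)^3 tells us the largest block for λ = -1 has size 3.
Step 3 — with total size 4, 2 blocks, and largest block 3, the block sizes (in nonincreasing order) are [3, 1].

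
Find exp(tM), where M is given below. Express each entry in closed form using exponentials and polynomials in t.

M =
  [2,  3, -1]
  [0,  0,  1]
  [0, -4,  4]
e^{tM} =
  [exp(2*t), -t^2*exp(2*t) + 3*t*exp(2*t), t^2*exp(2*t)/2 - t*exp(2*t)]
  [0, -2*t*exp(2*t) + exp(2*t), t*exp(2*t)]
  [0, -4*t*exp(2*t), 2*t*exp(2*t) + exp(2*t)]

Strategy: write M = P · J · P⁻¹ where J is a Jordan canonical form, so e^{tM} = P · e^{tJ} · P⁻¹, and e^{tJ} can be computed block-by-block.

M has Jordan form
J =
  [2, 1, 0]
  [0, 2, 1]
  [0, 0, 2]
(up to reordering of blocks).

Per-block formulas:
  For a 3×3 Jordan block J_3(2): exp(t · J_3(2)) = e^(2t)·(I + t·N + (t^2/2)·N^2), where N is the 3×3 nilpotent shift.

After assembling e^{tJ} and conjugating by P, we get:

e^{tM} =
  [exp(2*t), -t^2*exp(2*t) + 3*t*exp(2*t), t^2*exp(2*t)/2 - t*exp(2*t)]
  [0, -2*t*exp(2*t) + exp(2*t), t*exp(2*t)]
  [0, -4*t*exp(2*t), 2*t*exp(2*t) + exp(2*t)]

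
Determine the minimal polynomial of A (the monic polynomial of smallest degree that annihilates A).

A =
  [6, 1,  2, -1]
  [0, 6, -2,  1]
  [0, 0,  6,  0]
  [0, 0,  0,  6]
x^3 - 18*x^2 + 108*x - 216

The characteristic polynomial is χ_A(x) = (x - 6)^4, so the eigenvalues are known. The minimal polynomial is
  m_A(x) = Π_λ (x − λ)^{k_λ}
where k_λ is the size of the *largest* Jordan block for λ (equivalently, the smallest k with (A − λI)^k v = 0 for every generalised eigenvector v of λ).

  λ = 6: largest Jordan block has size 3, contributing (x − 6)^3

So m_A(x) = (x - 6)^3 = x^3 - 18*x^2 + 108*x - 216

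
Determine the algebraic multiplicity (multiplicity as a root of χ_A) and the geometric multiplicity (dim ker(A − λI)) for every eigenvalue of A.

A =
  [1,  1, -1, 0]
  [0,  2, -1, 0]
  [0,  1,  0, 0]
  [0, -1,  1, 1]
λ = 1: alg = 4, geom = 3

Step 1 — factor the characteristic polynomial to read off the algebraic multiplicities:
  χ_A(x) = (x - 1)^4

Step 2 — compute geometric multiplicities via the rank-nullity identity g(λ) = n − rank(A − λI):
  rank(A − (1)·I) = 1, so dim ker(A − (1)·I) = n − 1 = 3

Summary:
  λ = 1: algebraic multiplicity = 4, geometric multiplicity = 3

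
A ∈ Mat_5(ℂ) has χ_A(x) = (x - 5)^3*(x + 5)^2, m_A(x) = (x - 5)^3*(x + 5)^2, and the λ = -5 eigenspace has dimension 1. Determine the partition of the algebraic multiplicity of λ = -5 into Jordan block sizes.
Block sizes for λ = -5: [2]

Step 1 — from the characteristic polynomial, algebraic multiplicity of λ = -5 is 2. From dim ker(A − (-5)·I) = 1, there are exactly 1 Jordan blocks for λ = -5.
Step 2 — from the minimal polynomial, the factor (x + 5)^2 tells us the largest block for λ = -5 has size 2.
Step 3 — with total size 2, 1 blocks, and largest block 2, the block sizes (in nonincreasing order) are [2].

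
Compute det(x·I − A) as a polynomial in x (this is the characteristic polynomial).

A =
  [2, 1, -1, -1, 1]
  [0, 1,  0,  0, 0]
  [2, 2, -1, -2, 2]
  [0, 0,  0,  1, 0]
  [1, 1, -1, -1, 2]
x^5 - 5*x^4 + 10*x^3 - 10*x^2 + 5*x - 1

Expanding det(x·I − A) (e.g. by cofactor expansion or by noting that A is similar to its Jordan form J, which has the same characteristic polynomial as A) gives
  χ_A(x) = x^5 - 5*x^4 + 10*x^3 - 10*x^2 + 5*x - 1
which factors as (x - 1)^5. The eigenvalues (with algebraic multiplicities) are λ = 1 with multiplicity 5.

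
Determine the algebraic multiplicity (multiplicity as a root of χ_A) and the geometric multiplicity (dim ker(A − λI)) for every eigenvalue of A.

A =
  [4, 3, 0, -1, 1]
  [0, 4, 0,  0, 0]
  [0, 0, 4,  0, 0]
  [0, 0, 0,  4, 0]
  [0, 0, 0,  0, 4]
λ = 4: alg = 5, geom = 4

Step 1 — factor the characteristic polynomial to read off the algebraic multiplicities:
  χ_A(x) = (x - 4)^5

Step 2 — compute geometric multiplicities via the rank-nullity identity g(λ) = n − rank(A − λI):
  rank(A − (4)·I) = 1, so dim ker(A − (4)·I) = n − 1 = 4

Summary:
  λ = 4: algebraic multiplicity = 5, geometric multiplicity = 4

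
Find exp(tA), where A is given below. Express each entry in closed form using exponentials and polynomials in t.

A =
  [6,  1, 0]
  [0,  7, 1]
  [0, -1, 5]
e^{tA} =
  [exp(6*t), t^2*exp(6*t)/2 + t*exp(6*t), t^2*exp(6*t)/2]
  [0, t*exp(6*t) + exp(6*t), t*exp(6*t)]
  [0, -t*exp(6*t), -t*exp(6*t) + exp(6*t)]

Strategy: write A = P · J · P⁻¹ where J is a Jordan canonical form, so e^{tA} = P · e^{tJ} · P⁻¹, and e^{tJ} can be computed block-by-block.

A has Jordan form
J =
  [6, 1, 0]
  [0, 6, 1]
  [0, 0, 6]
(up to reordering of blocks).

Per-block formulas:
  For a 3×3 Jordan block J_3(6): exp(t · J_3(6)) = e^(6t)·(I + t·N + (t^2/2)·N^2), where N is the 3×3 nilpotent shift.

After assembling e^{tJ} and conjugating by P, we get:

e^{tA} =
  [exp(6*t), t^2*exp(6*t)/2 + t*exp(6*t), t^2*exp(6*t)/2]
  [0, t*exp(6*t) + exp(6*t), t*exp(6*t)]
  [0, -t*exp(6*t), -t*exp(6*t) + exp(6*t)]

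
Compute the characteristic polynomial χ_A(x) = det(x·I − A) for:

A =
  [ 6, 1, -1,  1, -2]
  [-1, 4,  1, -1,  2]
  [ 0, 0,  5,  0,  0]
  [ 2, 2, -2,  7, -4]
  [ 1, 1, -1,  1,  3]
x^5 - 25*x^4 + 250*x^3 - 1250*x^2 + 3125*x - 3125

Expanding det(x·I − A) (e.g. by cofactor expansion or by noting that A is similar to its Jordan form J, which has the same characteristic polynomial as A) gives
  χ_A(x) = x^5 - 25*x^4 + 250*x^3 - 1250*x^2 + 3125*x - 3125
which factors as (x - 5)^5. The eigenvalues (with algebraic multiplicities) are λ = 5 with multiplicity 5.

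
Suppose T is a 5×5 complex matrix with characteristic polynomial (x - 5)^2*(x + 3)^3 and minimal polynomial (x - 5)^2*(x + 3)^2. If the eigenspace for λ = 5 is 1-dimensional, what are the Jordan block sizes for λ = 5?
Block sizes for λ = 5: [2]

Step 1 — from the characteristic polynomial, algebraic multiplicity of λ = 5 is 2. From dim ker(T − (5)·I) = 1, there are exactly 1 Jordan blocks for λ = 5.
Step 2 — from the minimal polynomial, the factor (x − 5)^2 tells us the largest block for λ = 5 has size 2.
Step 3 — with total size 2, 1 blocks, and largest block 2, the block sizes (in nonincreasing order) are [2].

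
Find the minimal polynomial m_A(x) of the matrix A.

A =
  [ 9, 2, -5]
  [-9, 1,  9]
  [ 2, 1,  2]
x^3 - 12*x^2 + 48*x - 64

The characteristic polynomial is χ_A(x) = (x - 4)^3, so the eigenvalues are known. The minimal polynomial is
  m_A(x) = Π_λ (x − λ)^{k_λ}
where k_λ is the size of the *largest* Jordan block for λ (equivalently, the smallest k with (A − λI)^k v = 0 for every generalised eigenvector v of λ).

  λ = 4: largest Jordan block has size 3, contributing (x − 4)^3

So m_A(x) = (x - 4)^3 = x^3 - 12*x^2 + 48*x - 64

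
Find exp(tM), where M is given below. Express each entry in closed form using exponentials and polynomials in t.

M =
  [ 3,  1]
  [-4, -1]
e^{tM} =
  [2*t*exp(t) + exp(t), t*exp(t)]
  [-4*t*exp(t), -2*t*exp(t) + exp(t)]

Strategy: write M = P · J · P⁻¹ where J is a Jordan canonical form, so e^{tM} = P · e^{tJ} · P⁻¹, and e^{tJ} can be computed block-by-block.

M has Jordan form
J =
  [1, 1]
  [0, 1]
(up to reordering of blocks).

Per-block formulas:
  For a 2×2 Jordan block J_2(1): exp(t · J_2(1)) = e^(1t)·(I + t·N), where N is the 2×2 nilpotent shift.

After assembling e^{tJ} and conjugating by P, we get:

e^{tM} =
  [2*t*exp(t) + exp(t), t*exp(t)]
  [-4*t*exp(t), -2*t*exp(t) + exp(t)]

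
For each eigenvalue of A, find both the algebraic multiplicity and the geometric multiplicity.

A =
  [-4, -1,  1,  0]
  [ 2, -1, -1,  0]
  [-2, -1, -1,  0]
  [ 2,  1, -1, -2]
λ = -2: alg = 4, geom = 3

Step 1 — factor the characteristic polynomial to read off the algebraic multiplicities:
  χ_A(x) = (x + 2)^4

Step 2 — compute geometric multiplicities via the rank-nullity identity g(λ) = n − rank(A − λI):
  rank(A − (-2)·I) = 1, so dim ker(A − (-2)·I) = n − 1 = 3

Summary:
  λ = -2: algebraic multiplicity = 4, geometric multiplicity = 3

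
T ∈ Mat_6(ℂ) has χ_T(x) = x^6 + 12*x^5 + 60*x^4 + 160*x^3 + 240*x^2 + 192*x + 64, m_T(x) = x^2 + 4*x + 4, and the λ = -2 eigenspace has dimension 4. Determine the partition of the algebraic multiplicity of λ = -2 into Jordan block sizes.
Block sizes for λ = -2: [2, 2, 1, 1]

Step 1 — from the characteristic polynomial, algebraic multiplicity of λ = -2 is 6. From dim ker(T − (-2)·I) = 4, there are exactly 4 Jordan blocks for λ = -2.
Step 2 — from the minimal polynomial, the factor (x + 2)^2 tells us the largest block for λ = -2 has size 2.
Step 3 — with total size 6, 4 blocks, and largest block 2, the block sizes (in nonincreasing order) are [2, 2, 1, 1].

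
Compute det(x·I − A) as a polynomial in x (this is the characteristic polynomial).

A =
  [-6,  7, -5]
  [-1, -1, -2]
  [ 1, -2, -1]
x^3 + 8*x^2 + 21*x + 18

Expanding det(x·I − A) (e.g. by cofactor expansion or by noting that A is similar to its Jordan form J, which has the same characteristic polynomial as A) gives
  χ_A(x) = x^3 + 8*x^2 + 21*x + 18
which factors as (x + 2)*(x + 3)^2. The eigenvalues (with algebraic multiplicities) are λ = -3 with multiplicity 2, λ = -2 with multiplicity 1.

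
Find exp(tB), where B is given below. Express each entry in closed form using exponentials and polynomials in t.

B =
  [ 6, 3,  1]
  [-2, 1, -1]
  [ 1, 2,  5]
e^{tB} =
  [-t^2*exp(4*t)/2 + 2*t*exp(4*t) + exp(4*t), -t^2*exp(4*t)/2 + 3*t*exp(4*t), t*exp(4*t)]
  [t^2*exp(4*t)/2 - 2*t*exp(4*t), t^2*exp(4*t)/2 - 3*t*exp(4*t) + exp(4*t), -t*exp(4*t)]
  [-t^2*exp(4*t)/2 + t*exp(4*t), -t^2*exp(4*t)/2 + 2*t*exp(4*t), t*exp(4*t) + exp(4*t)]

Strategy: write B = P · J · P⁻¹ where J is a Jordan canonical form, so e^{tB} = P · e^{tJ} · P⁻¹, and e^{tJ} can be computed block-by-block.

B has Jordan form
J =
  [4, 1, 0]
  [0, 4, 1]
  [0, 0, 4]
(up to reordering of blocks).

Per-block formulas:
  For a 3×3 Jordan block J_3(4): exp(t · J_3(4)) = e^(4t)·(I + t·N + (t^2/2)·N^2), where N is the 3×3 nilpotent shift.

After assembling e^{tJ} and conjugating by P, we get:

e^{tB} =
  [-t^2*exp(4*t)/2 + 2*t*exp(4*t) + exp(4*t), -t^2*exp(4*t)/2 + 3*t*exp(4*t), t*exp(4*t)]
  [t^2*exp(4*t)/2 - 2*t*exp(4*t), t^2*exp(4*t)/2 - 3*t*exp(4*t) + exp(4*t), -t*exp(4*t)]
  [-t^2*exp(4*t)/2 + t*exp(4*t), -t^2*exp(4*t)/2 + 2*t*exp(4*t), t*exp(4*t) + exp(4*t)]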